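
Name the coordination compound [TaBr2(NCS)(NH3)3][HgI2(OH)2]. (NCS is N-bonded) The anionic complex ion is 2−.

The complex anion is given as 2−; its ligand charges sum to -4, so Hg = +2.
A 1:1 salt means the cation carries the equal and opposite charge, 2+.
Cation: ligand charges sum to -3; for the ion to be 2+, Ta = +5.

triamminedibromoisothiocyanatotantalum(V) dihydroxodiiodomercurate(II)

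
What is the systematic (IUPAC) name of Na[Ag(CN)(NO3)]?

The 1 sodium counter-ion carries a total charge of +1, so each complex ion is 1−.
Ligand charges: 1×cyano (-1 each), 1×nitrato (-1 each); total -2. So Ag + (-2) = 1−, giving Ag = +1.
The complex ion is anionic, so silver takes the -ate form argentate(I).

sodium cyanonitratoargentate(I)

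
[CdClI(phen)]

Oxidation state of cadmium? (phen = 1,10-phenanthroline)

No counter-ion: the bracketed complex is neutral.
Ligand charges: 1×I = -1; 1×Cl = -1; 1×phen neutral; sum -2.
Cd + (-2) = 0 ⇒ Cd is +2.

+2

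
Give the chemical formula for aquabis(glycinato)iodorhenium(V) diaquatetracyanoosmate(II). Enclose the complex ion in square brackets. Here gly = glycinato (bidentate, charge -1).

Cation [Re…]: ligand charges -3, Re(V) ⇒ ion charge 2+.
Anion [Os…]: ligand charges -4, Os(II) ⇒ ion charge 2−.
One 2+ cation balances one 2− anion.

[Re(gly)2(H2O)I][Os(CN)4(H2O)2]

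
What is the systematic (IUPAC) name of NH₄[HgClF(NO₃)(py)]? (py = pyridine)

ammonium chlorofluoronitrato(pyridine)mercurate(II)

The 1 ammonium counter-ion carries a total charge of +1, so each complex ion is 1−.
Ligand charges: 1×nitrato (-1 each), 1×chloro (-1 each), 1×pyridine (neutral), 1×fluoro (-1 each); total -3. So Hg + (-3) = 1−, giving Hg = +2.
The complex ion is anionic, so mercury takes the -ate form mercurate(II).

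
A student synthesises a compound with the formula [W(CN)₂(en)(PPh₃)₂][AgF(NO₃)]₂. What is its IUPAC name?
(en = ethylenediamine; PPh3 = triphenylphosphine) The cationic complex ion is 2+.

dicyano(ethylenediamine)bis(triphenylphosphine)tungsten(IV) fluoronitratoargentate(I)

Both ions are complex: the cation is named first with the plain metal name, the anion second with the -ate form; each ion's ligands are alphabetised independently.
The complex cation is given as 2+; its ligand charges sum to -2, so W = +4.
With 2 anions per cation, each anion must be 2/2 = 1−.
Anion: ligand charges sum to -2; for the ion to be 1−, Ag = +1.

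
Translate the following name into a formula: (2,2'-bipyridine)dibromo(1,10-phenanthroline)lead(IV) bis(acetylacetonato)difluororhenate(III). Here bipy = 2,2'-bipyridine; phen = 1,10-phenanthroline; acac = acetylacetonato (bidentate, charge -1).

[Pb(bipy)Br2(phen)][Re(acac)2F2]2

Cation [Pb…]: ligand charges -2, Pb(IV) ⇒ ion charge 2+.
Anion [Re…]: ligand charges -4, Re(III) ⇒ ion charge 1−.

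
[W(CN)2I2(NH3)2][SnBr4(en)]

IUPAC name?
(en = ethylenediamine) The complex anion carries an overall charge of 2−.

Both ions are complex: the cation is named first with the plain metal name, the anion second with the -ate form; each ion's ligands are alphabetised independently.
The complex anion is given as 2−; its ligand charges sum to -4, so Sn = +2.
A 1:1 salt means the cation carries the equal and opposite charge, 2+.
Cation: ligand charges sum to -4; for the ion to be 2+, W = +6.

diamminedicyanodiiodotungsten(VI) tetrabromo(ethylenediamine)stannate(II)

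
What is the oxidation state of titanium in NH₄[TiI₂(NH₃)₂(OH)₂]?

+3

1 ammonium outside the brackets (+1 each) → the complex ion is 1−.
Ligand charges: 2×I = -2; 2×NH3 neutral; 2×OH = -2; sum -4.
Ti + (-4) = 1− ⇒ Ti is +3.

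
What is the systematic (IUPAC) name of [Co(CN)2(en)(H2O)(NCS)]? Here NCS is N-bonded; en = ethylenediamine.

aquadicyano(ethylenediamine)isothiocyanatocobalt(III)

There is no counter-ion, so the complex is neutral overall.
Ligand charges: 2×cyano (-1 each), 1×isothiocyanato (-1 each), 1×aqua (neutral), 1×ethylenediamine (neutral); total -3. So Co + (-3) = 0, giving Co = +3.
Ligands are named alphabetically: aqua before cyano before ethylenediamine before isothiocyanato.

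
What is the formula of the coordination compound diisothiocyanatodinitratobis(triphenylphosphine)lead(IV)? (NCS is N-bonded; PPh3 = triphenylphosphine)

[Pb(NCS)2(NO3)2(PPh3)2]

Ligands: 2 isothiocyanato (NCS, -1), 2 triphenylphosphine (PPh3, neutral), 2 nitrato (NO3, -1). Ligand charge sum = -4.
With Pb in oxidation state +4, the complex ion is [Pb...].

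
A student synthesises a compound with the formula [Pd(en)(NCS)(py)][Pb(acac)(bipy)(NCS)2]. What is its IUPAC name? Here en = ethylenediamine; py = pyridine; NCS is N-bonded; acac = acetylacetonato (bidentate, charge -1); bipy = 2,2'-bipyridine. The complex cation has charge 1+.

(ethylenediamine)isothiocyanato(pyridine)palladium(II) (acetylacetonato)(2,2'-bipyridine)diisothiocyanatoplumbate(II)

The complex cation is given as 1+; its ligand charges sum to -1, so Pd = +2.
A 1:1 salt means the anion carries the equal and opposite charge, 1−.
Anion: ligand charges sum to -3; for the ion to be 1−, Pb = +2.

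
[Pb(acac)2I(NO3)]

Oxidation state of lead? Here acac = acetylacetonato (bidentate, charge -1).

+4

No counter-ion: the bracketed complex is neutral.
Ligand charges: 2×acac = -2; 1×I = -1; 1×NO3 = -1; sum -4.
Pb + (-4) = 0 ⇒ Pb is +4.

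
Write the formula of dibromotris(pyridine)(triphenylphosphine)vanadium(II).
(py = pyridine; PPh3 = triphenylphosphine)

[VBr2(PPh3)(py)3]

Ligands: 3 pyridine (py, neutral), 2 bromo (Br, -1), 1 triphenylphosphine (PPh3, neutral). Ligand charge sum = -2.
With V in oxidation state +2, the complex ion is [V...].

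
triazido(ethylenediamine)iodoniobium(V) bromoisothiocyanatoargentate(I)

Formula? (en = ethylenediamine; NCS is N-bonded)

[Nb(en)I(N3)3][AgBr(NCS)]

Cation [Nb…]: ligand charges -4, Nb(V) ⇒ ion charge 1+.
Anion [Ag…]: ligand charges -2, Ag(I) ⇒ ion charge 1−.
One 1+ cation balances one 1− anion.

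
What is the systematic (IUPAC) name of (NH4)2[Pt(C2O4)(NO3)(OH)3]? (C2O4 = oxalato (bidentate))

The 2 ammonium counter-ions carry a total charge of +2, so each complex ion is 2−.
Ligand charges: 1×nitrato (-1 each), 1×oxalato (-2 each), 3×hydroxo (-1 each); total -6. So Pt + (-6) = 2−, giving Pt = +4.
Ligands are named alphabetically: hydroxo before nitrato before oxalato.
The complex ion is anionic, so platinum takes the -ate form platinate(IV).

ammonium trihydroxonitratooxalatoplatinate(IV)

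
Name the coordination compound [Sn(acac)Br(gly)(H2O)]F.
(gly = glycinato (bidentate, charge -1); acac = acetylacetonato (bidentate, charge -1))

(acetylacetonato)aquabromo(glycinato)tin(IV) fluoride

The 1 fluoride counter-ion carries a total charge of -1, so each complex ion is 1+.
Ligand charges: 1×bromo (-1 each), 1×aqua (neutral), 1×glycinato (-1 each), 1×acetylacetonato (-1 each); total -3. So Sn + (-3) = 1+, giving Sn = +4.
Ligands are named alphabetically: acetylacetonato before aqua before bromo before glycinato.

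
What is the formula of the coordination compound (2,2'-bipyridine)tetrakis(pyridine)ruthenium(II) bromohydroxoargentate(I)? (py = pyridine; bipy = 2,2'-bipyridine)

[Ru(bipy)(py)4][AgBr(OH)]2

Cation [Ru…]: ligand charges 0, Ru(II) ⇒ ion charge 2+.
Anion [Ag…]: ligand charges -2, Ag(I) ⇒ ion charge 1−.
One 2+ cation requires 2 of the 1− anion.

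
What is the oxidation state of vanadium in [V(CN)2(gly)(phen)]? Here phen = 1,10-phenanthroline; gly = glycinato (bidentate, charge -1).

+3

No counter-ion: the bracketed complex is neutral.
Ligand charges: 1×phen neutral; 1×gly = -1; 2×CN = -2; sum -3.
V + (-3) = 0 ⇒ V is +3.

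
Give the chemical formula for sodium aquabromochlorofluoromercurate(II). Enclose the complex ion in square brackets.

Na[HgBrClF(H2O)]

Ligands: 1 aqua (H2O, neutral), 1 fluoro (F, -1), 1 chloro (Cl, -1), 1 bromo (Br, -1). Ligand charge sum = -3.
With Hg in oxidation state +2, the complex ion is [Hg...]^1−.
Charge balance with sodium (+1) requires 1 complex ion per 1 sodium.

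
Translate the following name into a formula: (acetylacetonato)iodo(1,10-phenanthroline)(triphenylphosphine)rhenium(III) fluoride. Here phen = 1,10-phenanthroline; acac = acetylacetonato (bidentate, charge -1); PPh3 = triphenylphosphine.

[Re(acac)I(phen)(PPh3)]F

Ligands: 1 1,10-phenanthroline (phen, neutral), 1 iodo (I, -1), 1 acetylacetonato (acac, -1), 1 triphenylphosphine (PPh3, neutral). Ligand charge sum = -2.
With Re in oxidation state +3, the complex ion is [Re...]^1+.
Charge balance with fluoride (-1) requires 1 complex ion per 1 fluoride.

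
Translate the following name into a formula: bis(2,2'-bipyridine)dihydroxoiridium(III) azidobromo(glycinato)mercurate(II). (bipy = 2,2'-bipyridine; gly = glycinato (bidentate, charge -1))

[Ir(bipy)2(OH)2][HgBr(gly)(N3)]

Cation [Ir…]: ligand charges -2, Ir(III) ⇒ ion charge 1+.
Anion [Hg…]: ligand charges -3, Hg(II) ⇒ ion charge 1−.
One 1+ cation balances one 1− anion.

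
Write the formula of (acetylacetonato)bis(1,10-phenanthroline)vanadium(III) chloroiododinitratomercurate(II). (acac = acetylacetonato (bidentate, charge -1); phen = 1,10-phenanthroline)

Cation [V…]: ligand charges -1, V(III) ⇒ ion charge 2+.
Anion [Hg…]: ligand charges -4, Hg(II) ⇒ ion charge 2−.

[V(acac)(phen)2][HgClI(NO3)2]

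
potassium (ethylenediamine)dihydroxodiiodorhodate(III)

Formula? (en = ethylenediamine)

K[Rh(en)I2(OH)2]

Ligands: 1 ethylenediamine (en, neutral), 2 hydroxo (OH, -1), 2 iodo (I, -1). Ligand charge sum = -4.
With Rh in oxidation state +3, the complex ion is [Rh...]^1−.
Charge balance with potassium (+1) requires 1 complex ion per 1 potassium.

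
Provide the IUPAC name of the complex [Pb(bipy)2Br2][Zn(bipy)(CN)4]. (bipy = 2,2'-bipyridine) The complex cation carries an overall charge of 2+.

bis(2,2'-bipyridine)dibromolead(IV) (2,2'-bipyridine)tetracyanozincate(II)

Both ions are complex: the cation is named first with the plain metal name, the anion second with the -ate form; each ion's ligands are alphabetised independently.
The complex cation is given as 2+; its ligand charges sum to -2, so Pb = +4.
A 1:1 salt means the anion carries the equal and opposite charge, 2−.
Anion: ligand charges sum to -4; for the ion to be 2−, Zn = +2.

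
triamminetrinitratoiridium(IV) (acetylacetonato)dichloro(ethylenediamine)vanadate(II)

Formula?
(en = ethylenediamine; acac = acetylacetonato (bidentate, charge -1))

Cation [Ir…]: ligand charges -3, Ir(IV) ⇒ ion charge 1+.
Anion [V…]: ligand charges -3, V(II) ⇒ ion charge 1−.
One 1+ cation balances one 1− anion.

[Ir(NH3)3(NO3)3][V(acac)Cl2(en)]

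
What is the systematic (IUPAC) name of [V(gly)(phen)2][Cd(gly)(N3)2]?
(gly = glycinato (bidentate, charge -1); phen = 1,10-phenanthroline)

Cadmium is always +2 in its complexes; the anion's ligand charges sum to -3, so the complex anion is 1−.
A 1:1 salt means the cation carries the equal and opposite charge, 1+.
Cation: ligand charges sum to -1; for the ion to be 1+, V = +2.

(glycinato)bis(1,10-phenanthroline)vanadium(II) diazido(glycinato)cadmate(II)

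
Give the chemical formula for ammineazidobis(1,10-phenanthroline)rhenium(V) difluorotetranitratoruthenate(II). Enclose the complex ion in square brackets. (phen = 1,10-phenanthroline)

[Re(N3)(NH3)(phen)2][RuF2(NO3)4]

Cation [Re…]: ligand charges -1, Re(V) ⇒ ion charge 4+.
Anion [Ru…]: ligand charges -6, Ru(II) ⇒ ion charge 4−.
One 4+ cation balances one 4− anion.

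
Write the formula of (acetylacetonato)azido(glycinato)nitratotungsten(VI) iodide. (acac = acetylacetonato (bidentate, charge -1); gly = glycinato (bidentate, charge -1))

[W(acac)(gly)(N3)(NO3)]I2

Ligands: 1 acetylacetonato (acac, -1), 1 nitrato (NO3, -1), 1 glycinato (gly, -1), 1 azido (N3, -1). Ligand charge sum = -4.
Charge balance with iodide (-1) requires 1 complex ion per 2 iodide.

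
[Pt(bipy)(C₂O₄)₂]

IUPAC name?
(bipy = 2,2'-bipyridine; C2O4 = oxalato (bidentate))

(2,2'-bipyridine)dioxalatoplatinum(IV)

There is no counter-ion, so the complex is neutral overall.
Ligand charges: 1×2,2'-bipyridine (neutral), 2×oxalato (-2 each); total -4. So Pt + (-4) = 0, giving Pt = +4.
Ligands are named alphabetically: bipyridine before oxalato.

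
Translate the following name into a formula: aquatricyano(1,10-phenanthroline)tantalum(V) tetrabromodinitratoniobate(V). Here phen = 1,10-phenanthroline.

[Ta(CN)3(H2O)(phen)][NbBr4(NO3)2]2

Cation [Ta…]: ligand charges -3, Ta(V) ⇒ ion charge 2+.
Anion [Nb…]: ligand charges -6, Nb(V) ⇒ ion charge 1−.
One 2+ cation requires 2 of the 1− anion.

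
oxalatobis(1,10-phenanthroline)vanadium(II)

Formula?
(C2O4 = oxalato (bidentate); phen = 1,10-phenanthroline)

Ligands: 1 oxalato (C2O4, -2), 2 1,10-phenanthroline (phen, neutral). Ligand charge sum = -2.
With V in oxidation state +2, the complex ion is [V...].

[V(C2O4)(phen)2]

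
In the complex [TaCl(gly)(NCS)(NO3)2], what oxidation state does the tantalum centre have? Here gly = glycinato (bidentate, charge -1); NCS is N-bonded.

+5

No counter-ion: the bracketed complex is neutral.
Ligand charges: 1×gly = -1; 1×NCS = -1; 2×NO3 = -2; 1×Cl = -1; sum -5.
Ta + (-5) = 0 ⇒ Ta is +5.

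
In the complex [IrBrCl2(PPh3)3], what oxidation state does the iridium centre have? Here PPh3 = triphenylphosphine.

+3

No counter-ion: the bracketed complex is neutral.
Ligand charges: 3×PPh3 neutral; 1×Br = -1; 2×Cl = -2; sum -3.
Ir + (-3) = 0 ⇒ Ir is +3.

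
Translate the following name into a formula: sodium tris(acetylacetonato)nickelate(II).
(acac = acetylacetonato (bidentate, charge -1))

Na[Ni(acac)3]

Ligands: 3 acetylacetonato (acac, -1). Ligand charge sum = -3.
With Ni in oxidation state +2, the complex ion is [Ni...]^1−.
Charge balance with sodium (+1) requires 1 complex ion per 1 sodium.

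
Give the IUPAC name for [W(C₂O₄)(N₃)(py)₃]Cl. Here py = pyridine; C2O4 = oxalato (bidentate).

azidooxalatotris(pyridine)tungsten(IV) chloride

The 1 chloride counter-ion carries a total charge of -1, so each complex ion is 1+.
Ligand charges: 3×pyridine (neutral), 1×azido (-1 each), 1×oxalato (-2 each); total -3. So W + (-3) = 1+, giving W = +4.
Ligands are named alphabetically: azido before oxalato before pyridine.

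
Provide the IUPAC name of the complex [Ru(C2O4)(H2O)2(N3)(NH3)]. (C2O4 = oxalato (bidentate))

amminediaquaazidooxalatoruthenium(III)

There is no counter-ion, so the complex is neutral overall.
Ligand charges: 1×ammine (neutral), 2×aqua (neutral), 1×oxalato (-2 each), 1×azido (-1 each); total -3. So Ru + (-3) = 0, giving Ru = +3.
Ligands are named alphabetically: ammine before aqua before azido before oxalato.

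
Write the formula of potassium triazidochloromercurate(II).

Ligands: 1 chloro (Cl, -1), 3 azido (N3, -1). Ligand charge sum = -4.
With Hg in oxidation state +2, the complex ion is [Hg...]^2−.
Charge balance with potassium (+1) requires 1 complex ion per 2 potassium.

K2[HgCl(N3)3]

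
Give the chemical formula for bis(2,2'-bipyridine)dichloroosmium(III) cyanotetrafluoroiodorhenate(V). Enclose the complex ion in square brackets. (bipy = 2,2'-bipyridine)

[Os(bipy)2Cl2][Re(CN)F4I]

Cation [Os…]: ligand charges -2, Os(III) ⇒ ion charge 1+.
Anion [Re…]: ligand charges -6, Re(V) ⇒ ion charge 1−.
One 1+ cation balances one 1− anion.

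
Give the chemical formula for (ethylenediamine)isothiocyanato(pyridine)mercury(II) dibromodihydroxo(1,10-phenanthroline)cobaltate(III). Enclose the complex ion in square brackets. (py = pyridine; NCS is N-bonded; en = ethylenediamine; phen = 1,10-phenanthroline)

[Hg(en)(NCS)(py)][CoBr2(OH)2(phen)]

Cation [Hg…]: ligand charges -1, Hg(II) ⇒ ion charge 1+.
Anion [Co…]: ligand charges -4, Co(III) ⇒ ion charge 1−.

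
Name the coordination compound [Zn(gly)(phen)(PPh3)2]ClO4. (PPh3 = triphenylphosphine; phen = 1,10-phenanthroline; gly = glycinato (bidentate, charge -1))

The 1 perchlorate counter-ion carries a total charge of -1, so each complex ion is 1+.
Ligand charges: 2×triphenylphosphine (neutral), 1×1,10-phenanthroline (neutral), 1×glycinato (-1 each); total -1. So Zn + (-1) = 1+, giving Zn = +2.
Ligands are named alphabetically: glycinato before phenanthroline before triphenylphosphine.

(glycinato)(1,10-phenanthroline)bis(triphenylphosphine)zinc(II) perchlorate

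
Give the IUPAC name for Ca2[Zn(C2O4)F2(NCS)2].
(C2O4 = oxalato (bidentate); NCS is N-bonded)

calcium difluorodiisothiocyanatooxalatozincate(II)

The 2 calcium counter-ions carry a total charge of +4, so each complex ion is 4−.
Ligand charges: 1×oxalato (-2 each), 2×isothiocyanato (-1 each), 2×fluoro (-1 each); total -6. So Zn + (-6) = 4−, giving Zn = +2.
Ligands are named alphabetically: fluoro before isothiocyanato before oxalato.
The complex ion is anionic, so zinc takes the -ate form zincate(II).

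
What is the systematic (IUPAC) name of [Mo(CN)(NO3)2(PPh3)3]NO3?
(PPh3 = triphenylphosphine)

cyanodinitratotris(triphenylphosphine)molybdenum(IV) nitrate

The 1 nitrate counter-ion carries a total charge of -1, so each complex ion is 1+.
Ligand charges: 1×cyano (-1 each), 3×triphenylphosphine (neutral), 2×nitrato (-1 each); total -3. So Mo + (-3) = 1+, giving Mo = +4.
Ligands are named alphabetically: cyano before nitrato before triphenylphosphine.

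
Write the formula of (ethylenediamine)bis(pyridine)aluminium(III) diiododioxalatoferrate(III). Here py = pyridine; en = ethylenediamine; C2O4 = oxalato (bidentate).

Cation [Al…]: ligand charges 0, Al(III) ⇒ ion charge 3+.
Anion [Fe…]: ligand charges -6, Fe(III) ⇒ ion charge 3−.

[Al(en)(py)2][Fe(C2O4)2I2]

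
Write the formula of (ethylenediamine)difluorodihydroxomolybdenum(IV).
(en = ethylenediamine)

Ligands: 2 fluoro (F, -1), 1 ethylenediamine (en, neutral), 2 hydroxo (OH, -1). Ligand charge sum = -4.
With Mo in oxidation state +4, the complex ion is [Mo...].

[Mo(en)F2(OH)2]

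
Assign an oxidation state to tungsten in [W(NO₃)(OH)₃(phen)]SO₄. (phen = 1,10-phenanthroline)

+6

1 sulfate outside the brackets (-2 each) → the complex ion is 2+.
Ligand charges: 3×OH = -3; 1×phen neutral; 1×NO3 = -1; sum -4.
W + (-4) = 2+ ⇒ W is +6.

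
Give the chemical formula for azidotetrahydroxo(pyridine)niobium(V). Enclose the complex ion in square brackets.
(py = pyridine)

[Nb(N3)(OH)4(py)]

Ligands: 4 hydroxo (OH, -1), 1 azido (N3, -1), 1 pyridine (py, neutral). Ligand charge sum = -5.
With Nb in oxidation state +5, the complex ion is [Nb...].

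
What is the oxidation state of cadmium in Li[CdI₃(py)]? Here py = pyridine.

1 lithium outside the brackets (+1 each) → the complex ion is 1−.
Ligand charges: 1×py neutral; 3×I = -3; sum -3.
Cd + (-3) = 1− ⇒ Cd is +2.

+2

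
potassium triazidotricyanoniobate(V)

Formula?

Ligands: 3 azido (N3, -1), 3 cyano (CN, -1). Ligand charge sum = -6.
Charge balance with potassium (+1) requires 1 complex ion per 1 potassium.

K[Nb(CN)3(N3)3]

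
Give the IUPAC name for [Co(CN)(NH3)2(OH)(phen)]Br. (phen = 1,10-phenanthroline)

diamminecyanohydroxo(1,10-phenanthroline)cobalt(III) bromide

The 1 bromide counter-ion carries a total charge of -1, so each complex ion is 1+.
Ligand charges: 2×ammine (neutral), 1×cyano (-1 each), 1×hydroxo (-1 each), 1×1,10-phenanthroline (neutral); total -2. So Co + (-2) = 1+, giving Co = +3.
Ligands are named alphabetically: ammine before cyano before hydroxo before phenanthroline.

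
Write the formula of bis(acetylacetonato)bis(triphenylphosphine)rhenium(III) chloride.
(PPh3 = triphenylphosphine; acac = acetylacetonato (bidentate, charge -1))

Ligands: 2 triphenylphosphine (PPh3, neutral), 2 acetylacetonato (acac, -1). Ligand charge sum = -2.
With Re in oxidation state +3, the complex ion is [Re...]^1+.
Charge balance with chloride (-1) requires 1 complex ion per 1 chloride.

[Re(acac)2(PPh3)2]Cl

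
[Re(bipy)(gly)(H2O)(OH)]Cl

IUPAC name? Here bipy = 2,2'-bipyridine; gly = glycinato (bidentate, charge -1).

The 1 chloride counter-ion carries a total charge of -1, so each complex ion is 1+.
Ligand charges: 1×hydroxo (-1 each), 1×2,2'-bipyridine (neutral), 1×glycinato (-1 each), 1×aqua (neutral); total -2. So Re + (-2) = 1+, giving Re = +3.
Ligands are named alphabetically: aqua before bipyridine before glycinato before hydroxo.

aqua(2,2'-bipyridine)(glycinato)hydroxorhenium(III) chloride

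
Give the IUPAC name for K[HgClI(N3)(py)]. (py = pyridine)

The 1 potassium counter-ion carries a total charge of +1, so each complex ion is 1−.
Ligand charges: 1×iodo (-1 each), 1×azido (-1 each), 1×chloro (-1 each), 1×pyridine (neutral); total -3. So Hg + (-3) = 1−, giving Hg = +2.
Ligands are named alphabetically: azido before chloro before iodo before pyridine.
The complex ion is anionic, so mercury takes the -ate form mercurate(II).

potassium azidochloroiodo(pyridine)mercurate(II)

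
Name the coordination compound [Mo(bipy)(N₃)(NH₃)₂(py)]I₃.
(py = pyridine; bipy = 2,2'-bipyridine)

diammineazido(2,2'-bipyridine)(pyridine)molybdenum(IV) iodide

The 3 iodide counter-ions carry a total charge of -3, so each complex ion is 3+.
Ligand charges: 2×ammine (neutral), 1×azido (-1 each), 1×pyridine (neutral), 1×2,2'-bipyridine (neutral); total -1. So Mo + (-1) = 3+, giving Mo = +4.
Ligands are named alphabetically: ammine before azido before bipyridine before pyridine.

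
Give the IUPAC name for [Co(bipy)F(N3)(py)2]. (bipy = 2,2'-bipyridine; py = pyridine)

azido(2,2'-bipyridine)fluorobis(pyridine)cobalt(II)

There is no counter-ion, so the complex is neutral overall.
Ligand charges: 1×2,2'-bipyridine (neutral), 2×pyridine (neutral), 1×fluoro (-1 each), 1×azido (-1 each); total -2. So Co + (-2) = 0, giving Co = +2.
Ligands are named alphabetically: azido before bipyridine before fluoro before pyridine.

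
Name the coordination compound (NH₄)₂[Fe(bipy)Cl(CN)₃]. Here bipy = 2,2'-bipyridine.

ammonium (2,2'-bipyridine)chlorotricyanoferrate(II)

The 2 ammonium counter-ions carry a total charge of +2, so each complex ion is 2−.
Ligand charges: 1×2,2'-bipyridine (neutral), 1×chloro (-1 each), 3×cyano (-1 each); total -4. So Fe + (-4) = 2−, giving Fe = +2.
The complex ion is anionic, so iron takes the -ate form ferrate(II).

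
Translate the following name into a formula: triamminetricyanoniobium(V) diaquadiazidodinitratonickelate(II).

Cation [Nb…]: ligand charges -3, Nb(V) ⇒ ion charge 2+.
Anion [Ni…]: ligand charges -4, Ni(II) ⇒ ion charge 2−.
One 2+ cation balances one 2− anion.

[Nb(CN)3(NH3)3][Ni(H2O)2(N3)2(NO3)2]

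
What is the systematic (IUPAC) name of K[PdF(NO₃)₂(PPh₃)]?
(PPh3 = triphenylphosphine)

potassium fluorodinitrato(triphenylphosphine)palladate(II)

The 1 potassium counter-ion carries a total charge of +1, so each complex ion is 1−.
Ligand charges: 2×nitrato (-1 each), 1×fluoro (-1 each), 1×triphenylphosphine (neutral); total -3. So Pd + (-3) = 1−, giving Pd = +2.
Ligands are named alphabetically: fluoro before nitrato before triphenylphosphine.
The complex ion is anionic, so palladium takes the -ate form palladate(II).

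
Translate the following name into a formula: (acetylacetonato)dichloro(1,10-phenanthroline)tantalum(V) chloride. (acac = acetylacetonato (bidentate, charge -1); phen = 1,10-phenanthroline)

[Ta(acac)Cl2(phen)]Cl2

Ligands: 1 acetylacetonato (acac, -1), 2 chloro (Cl, -1), 1 1,10-phenanthroline (phen, neutral). Ligand charge sum = -3.
With Ta in oxidation state +5, the complex ion is [Ta...]^2+.
Charge balance with chloride (-1) requires 1 complex ion per 2 chloride.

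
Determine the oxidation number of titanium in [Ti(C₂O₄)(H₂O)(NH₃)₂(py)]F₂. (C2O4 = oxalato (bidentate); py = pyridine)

2 fluoride outside the brackets (-1 each) → the complex ion is 2+.
Ligand charges: 1×C2O4 = -2; 2×NH3 neutral; 1×H2O neutral; 1×py neutral; sum -2.
Ti + (-2) = 2+ ⇒ Ti is +4.

+4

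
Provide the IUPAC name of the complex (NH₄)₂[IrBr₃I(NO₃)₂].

The 2 ammonium counter-ions carry a total charge of +2, so each complex ion is 2−.
Ligand charges: 2×nitrato (-1 each), 1×iodo (-1 each), 3×bromo (-1 each); total -6. So Ir + (-6) = 2−, giving Ir = +4.
Ligands are named alphabetically: bromo before iodo before nitrato.
The complex ion is anionic, so iridium takes the -ate form iridate(IV).

ammonium tribromoiododinitratoiridate(IV)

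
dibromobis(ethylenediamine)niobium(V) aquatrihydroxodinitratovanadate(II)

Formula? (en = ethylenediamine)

[NbBr2(en)2][V(H2O)(NO3)2(OH)3]

Cation [Nb…]: ligand charges -2, Nb(V) ⇒ ion charge 3+.
Anion [V…]: ligand charges -5, V(II) ⇒ ion charge 3−.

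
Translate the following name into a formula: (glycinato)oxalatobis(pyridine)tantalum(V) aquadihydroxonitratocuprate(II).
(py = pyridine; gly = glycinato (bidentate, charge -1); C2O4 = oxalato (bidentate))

[Ta(C2O4)(gly)(py)2][Cu(H2O)(NO3)(OH)2]2

Cation [Ta…]: ligand charges -3, Ta(V) ⇒ ion charge 2+.
Anion [Cu…]: ligand charges -3, Cu(II) ⇒ ion charge 1−.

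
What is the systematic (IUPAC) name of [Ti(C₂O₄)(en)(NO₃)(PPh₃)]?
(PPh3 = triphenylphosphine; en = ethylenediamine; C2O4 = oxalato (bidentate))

There is no counter-ion, so the complex is neutral overall.
Ligand charges: 1×triphenylphosphine (neutral), 1×nitrato (-1 each), 1×ethylenediamine (neutral), 1×oxalato (-2 each); total -3. So Ti + (-3) = 0, giving Ti = +3.
Ligands are named alphabetically: ethylenediamine before nitrato before oxalato before triphenylphosphine.

(ethylenediamine)nitratooxalato(triphenylphosphine)titanium(III)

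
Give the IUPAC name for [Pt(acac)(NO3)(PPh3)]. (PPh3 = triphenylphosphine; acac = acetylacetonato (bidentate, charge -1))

(acetylacetonato)nitrato(triphenylphosphine)platinum(II)

There is no counter-ion, so the complex is neutral overall.
Ligand charges: 1×triphenylphosphine (neutral), 1×acetylacetonato (-1 each), 1×nitrato (-1 each); total -2. So Pt + (-2) = 0, giving Pt = +2.
Ligands are named alphabetically: acetylacetonato before nitrato before triphenylphosphine.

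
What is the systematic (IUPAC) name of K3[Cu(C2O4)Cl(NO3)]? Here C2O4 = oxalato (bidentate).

The 3 potassium counter-ions carry a total charge of +3, so each complex ion is 3−.
Ligand charges: 1×nitrato (-1 each), 1×chloro (-1 each), 1×oxalato (-2 each); total -4. So Cu + (-4) = 3−, giving Cu = +1.
Ligands are named alphabetically: chloro before nitrato before oxalato.
The complex ion is anionic, so copper takes the -ate form cuprate(I).

potassium chloronitratooxalatocuprate(I)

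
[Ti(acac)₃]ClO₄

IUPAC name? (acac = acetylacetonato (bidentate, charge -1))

The 1 perchlorate counter-ion carries a total charge of -1, so each complex ion is 1+.
Ligand charges: 3×acetylacetonato (-1 each); total -3. So Ti + (-3) = 1+, giving Ti = +4.

tris(acetylacetonato)titanium(IV) perchlorate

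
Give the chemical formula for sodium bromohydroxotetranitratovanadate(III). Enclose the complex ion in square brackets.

Na3[VBr(NO3)4(OH)]

Ligands: 4 nitrato (NO3, -1), 1 hydroxo (OH, -1), 1 bromo (Br, -1). Ligand charge sum = -6.
With V in oxidation state +3, the complex ion is [V...]^3−.
Charge balance with sodium (+1) requires 1 complex ion per 3 sodium.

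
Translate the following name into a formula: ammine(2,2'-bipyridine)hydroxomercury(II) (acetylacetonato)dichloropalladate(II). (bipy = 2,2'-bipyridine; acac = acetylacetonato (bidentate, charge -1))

[Hg(bipy)(NH3)(OH)][Pd(acac)Cl2]

Cation [Hg…]: ligand charges -1, Hg(II) ⇒ ion charge 1+.
Anion [Pd…]: ligand charges -3, Pd(II) ⇒ ion charge 1−.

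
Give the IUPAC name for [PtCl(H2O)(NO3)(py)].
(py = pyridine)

aquachloronitrato(pyridine)platinum(II)

There is no counter-ion, so the complex is neutral overall.
Ligand charges: 1×aqua (neutral), 1×pyridine (neutral), 1×chloro (-1 each), 1×nitrato (-1 each); total -2. So Pt + (-2) = 0, giving Pt = +2.
Ligands are named alphabetically: aqua before chloro before nitrato before pyridine.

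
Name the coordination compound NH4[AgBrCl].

The 1 ammonium counter-ion carries a total charge of +1, so each complex ion is 1−.
Ligand charges: 1×bromo (-1 each), 1×chloro (-1 each); total -2. So Ag + (-2) = 1−, giving Ag = +1.
Ligands are named alphabetically: bromo before chloro.
The complex ion is anionic, so silver takes the -ate form argentate(I).

ammonium bromochloroargentate(I)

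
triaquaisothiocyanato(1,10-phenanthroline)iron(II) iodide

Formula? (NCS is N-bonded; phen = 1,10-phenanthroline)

Ligands: 3 aqua (H2O, neutral), 1 isothiocyanato (NCS, -1), 1 1,10-phenanthroline (phen, neutral). Ligand charge sum = -1.
With Fe in oxidation state +2, the complex ion is [Fe...]^1+.
Charge balance with iodide (-1) requires 1 complex ion per 1 iodide.

[Fe(H2O)3(NCS)(phen)]I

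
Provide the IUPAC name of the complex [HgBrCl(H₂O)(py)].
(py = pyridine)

aquabromochloro(pyridine)mercury(II)

There is no counter-ion, so the complex is neutral overall.
Ligand charges: 1×aqua (neutral), 1×pyridine (neutral), 1×chloro (-1 each), 1×bromo (-1 each); total -2. So Hg + (-2) = 0, giving Hg = +2.
Ligands are named alphabetically: aqua before bromo before chloro before pyridine.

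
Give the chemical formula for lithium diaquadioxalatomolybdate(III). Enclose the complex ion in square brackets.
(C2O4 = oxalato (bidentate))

Ligands: 2 oxalato (C2O4, -2), 2 aqua (H2O, neutral). Ligand charge sum = -4.
Charge balance with lithium (+1) requires 1 complex ion per 1 lithium.

Li[Mo(C2O4)2(H2O)2]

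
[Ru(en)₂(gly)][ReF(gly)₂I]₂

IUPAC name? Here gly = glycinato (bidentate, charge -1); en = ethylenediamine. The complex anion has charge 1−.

Both ions are complex: the cation is named first with the plain metal name, the anion second with the -ate form; each ion's ligands are alphabetised independently.
The complex anion is given as 1−; its ligand charges sum to -4, so Re = +3.
With 2 anions per cation, the cation must be 2×1 = 2+.
Cation: ligand charges sum to -1; for the ion to be 2+, Ru = +3.

bis(ethylenediamine)(glycinato)ruthenium(III) fluorobis(glycinato)iodorhenate(III)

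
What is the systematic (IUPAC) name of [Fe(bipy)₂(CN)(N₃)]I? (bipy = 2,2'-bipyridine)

The 1 iodide counter-ion carries a total charge of -1, so each complex ion is 1+.
Ligand charges: 1×cyano (-1 each), 1×azido (-1 each), 2×2,2'-bipyridine (neutral); total -2. So Fe + (-2) = 1+, giving Fe = +3.
Ligands are named alphabetically: azido before bipyridine before cyano.

azidobis(2,2'-bipyridine)cyanoiron(III) iodide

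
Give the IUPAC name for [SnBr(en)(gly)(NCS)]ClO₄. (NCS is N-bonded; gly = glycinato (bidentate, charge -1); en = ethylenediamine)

bromo(ethylenediamine)(glycinato)isothiocyanatotin(IV) perchlorate

The 1 perchlorate counter-ion carries a total charge of -1, so each complex ion is 1+.
Ligand charges: 1×isothiocyanato (-1 each), 1×glycinato (-1 each), 1×ethylenediamine (neutral), 1×bromo (-1 each); total -3. So Sn + (-3) = 1+, giving Sn = +4.
Ligands are named alphabetically: bromo before ethylenediamine before glycinato before isothiocyanato.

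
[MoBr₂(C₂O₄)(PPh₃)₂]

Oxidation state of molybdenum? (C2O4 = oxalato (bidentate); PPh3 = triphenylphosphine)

No counter-ion: the bracketed complex is neutral.
Ligand charges: 2×Br = -2; 1×C2O4 = -2; 2×PPh3 neutral; sum -4.
Mo + (-4) = 0 ⇒ Mo is +4.

+4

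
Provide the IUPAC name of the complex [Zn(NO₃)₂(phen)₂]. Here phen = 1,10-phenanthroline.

There is no counter-ion, so the complex is neutral overall.
Ligand charges: 2×nitrato (-1 each), 2×1,10-phenanthroline (neutral); total -2. So Zn + (-2) = 0, giving Zn = +2.
Ligands are named alphabetically: nitrato before phenanthroline.

dinitratobis(1,10-phenanthroline)zinc(II)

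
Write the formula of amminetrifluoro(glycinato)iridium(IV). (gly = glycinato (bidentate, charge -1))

[IrF3(gly)(NH3)]

Ligands: 3 fluoro (F, -1), 1 ammine (NH3, neutral), 1 glycinato (gly, -1). Ligand charge sum = -4.
With Ir in oxidation state +4, the complex ion is [Ir...].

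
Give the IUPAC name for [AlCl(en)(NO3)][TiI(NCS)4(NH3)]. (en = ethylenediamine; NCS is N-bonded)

Both ions are complex: the cation is named first with the plain metal name, the anion second with the -ate form; each ion's ligands are alphabetised independently.
Aluminium is always +3 in its complexes; the cation's ligand charges sum to -2, so the complex cation is 1+.
A 1:1 salt means the anion carries the equal and opposite charge, 1−.
Anion: ligand charges sum to -5; for the ion to be 1−, Ti = +4.

chloro(ethylenediamine)nitratoaluminium(III) ammineiodotetraisothiocyanatotitanate(IV)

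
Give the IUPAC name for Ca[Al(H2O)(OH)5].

The 1 calcium counter-ion carries a total charge of +2, so each complex ion is 2−.
Ligand charges: 5×hydroxo (-1 each), 1×aqua (neutral); total -5. So Al + (-5) = 2−, giving Al = +3.
Ligands are named alphabetically: aqua before hydroxo.
The complex ion is anionic, so aluminium takes the -ate form aluminate(III).

calcium aquapentahydroxoaluminate(III)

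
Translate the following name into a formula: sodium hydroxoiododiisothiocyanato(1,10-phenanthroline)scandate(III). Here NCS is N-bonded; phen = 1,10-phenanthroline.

Na[ScI(NCS)2(OH)(phen)]

Ligands: 1 iodo (I, -1), 2 isothiocyanato (NCS, -1), 1 hydroxo (OH, -1), 1 1,10-phenanthroline (phen, neutral). Ligand charge sum = -4.
Charge balance with sodium (+1) requires 1 complex ion per 1 sodium.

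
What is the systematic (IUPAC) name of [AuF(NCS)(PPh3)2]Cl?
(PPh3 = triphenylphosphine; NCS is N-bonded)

fluoroisothiocyanatobis(triphenylphosphine)gold(III) chloride

The 1 chloride counter-ion carries a total charge of -1, so each complex ion is 1+.
Ligand charges: 2×triphenylphosphine (neutral), 1×isothiocyanato (-1 each), 1×fluoro (-1 each); total -2. So Au + (-2) = 1+, giving Au = +3.
Ligands are named alphabetically: fluoro before isothiocyanato before triphenylphosphine.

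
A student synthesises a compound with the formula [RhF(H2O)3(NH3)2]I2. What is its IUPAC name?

diamminetriaquafluororhodium(III) iodide

The 2 iodide counter-ions carry a total charge of -2, so each complex ion is 2+.
Ligand charges: 2×ammine (neutral), 3×aqua (neutral), 1×fluoro (-1 each); total -1. So Rh + (-1) = 2+, giving Rh = +3.
Ligands are named alphabetically: ammine before aqua before fluoro.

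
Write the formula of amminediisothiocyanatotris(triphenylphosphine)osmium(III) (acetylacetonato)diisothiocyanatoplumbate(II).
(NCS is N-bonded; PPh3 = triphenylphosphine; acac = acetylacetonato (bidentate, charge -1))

[Os(NCS)2(NH3)(PPh3)3][Pb(acac)(NCS)2]

Cation [Os…]: ligand charges -2, Os(III) ⇒ ion charge 1+.
Anion [Pb…]: ligand charges -3, Pb(II) ⇒ ion charge 1−.
One 1+ cation balances one 1− anion.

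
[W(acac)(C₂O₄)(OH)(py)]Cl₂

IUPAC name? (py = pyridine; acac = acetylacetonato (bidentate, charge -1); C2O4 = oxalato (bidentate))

(acetylacetonato)hydroxooxalato(pyridine)tungsten(VI) chloride

The 2 chloride counter-ions carry a total charge of -2, so each complex ion is 2+.
Ligand charges: 1×pyridine (neutral), 1×hydroxo (-1 each), 1×acetylacetonato (-1 each), 1×oxalato (-2 each); total -4. So W + (-4) = 2+, giving W = +6.
Ligands are named alphabetically: acetylacetonato before hydroxo before oxalato before pyridine.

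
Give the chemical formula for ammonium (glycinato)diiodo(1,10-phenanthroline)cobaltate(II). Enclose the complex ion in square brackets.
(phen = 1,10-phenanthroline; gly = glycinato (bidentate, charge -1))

NH4[Co(gly)I2(phen)]

Ligands: 1 1,10-phenanthroline (phen, neutral), 2 iodo (I, -1), 1 glycinato (gly, -1). Ligand charge sum = -3.
With Co in oxidation state +2, the complex ion is [Co...]^1−.
Charge balance with ammonium (+1) requires 1 complex ion per 1 ammonium.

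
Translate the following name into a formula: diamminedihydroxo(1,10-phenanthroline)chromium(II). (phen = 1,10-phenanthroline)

[Cr(NH3)2(OH)2(phen)]

Ligands: 2 ammine (NH3, neutral), 2 hydroxo (OH, -1), 1 1,10-phenanthroline (phen, neutral). Ligand charge sum = -2.
With Cr in oxidation state +2, the complex ion is [Cr...].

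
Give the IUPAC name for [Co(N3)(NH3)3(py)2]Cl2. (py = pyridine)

triammineazidobis(pyridine)cobalt(III) chloride

The 2 chloride counter-ions carry a total charge of -2, so each complex ion is 2+.
Ligand charges: 2×pyridine (neutral), 1×azido (-1 each), 3×ammine (neutral); total -1. So Co + (-1) = 2+, giving Co = +3.
Ligands are named alphabetically: ammine before azido before pyridine.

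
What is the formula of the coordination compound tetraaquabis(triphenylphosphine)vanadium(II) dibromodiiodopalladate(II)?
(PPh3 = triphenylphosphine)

[V(H2O)4(PPh3)2][PdBr2I2]

Cation [V…]: ligand charges 0, V(II) ⇒ ion charge 2+.
Anion [Pd…]: ligand charges -4, Pd(II) ⇒ ion charge 2−.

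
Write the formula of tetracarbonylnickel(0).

[Ni(CO)4]

Ligands: 4 carbonyl (CO, neutral). Ligand charge sum = 0.
With Ni in oxidation state 0, the complex ion is [Ni...].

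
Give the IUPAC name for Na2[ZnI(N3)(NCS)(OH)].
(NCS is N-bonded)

sodium azidohydroxoiodoisothiocyanatozincate(II)

The 2 sodium counter-ions carry a total charge of +2, so each complex ion is 2−.
Ligand charges: 1×iodo (-1 each), 1×isothiocyanato (-1 each), 1×hydroxo (-1 each), 1×azido (-1 each); total -4. So Zn + (-4) = 2−, giving Zn = +2.
The complex ion is anionic, so zinc takes the -ate form zincate(II).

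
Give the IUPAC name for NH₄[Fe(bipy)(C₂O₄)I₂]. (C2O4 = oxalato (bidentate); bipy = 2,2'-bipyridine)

ammonium (2,2'-bipyridine)diiodooxalatoferrate(III)

The 1 ammonium counter-ion carries a total charge of +1, so each complex ion is 1−.
Ligand charges: 1×oxalato (-2 each), 1×2,2'-bipyridine (neutral), 2×iodo (-1 each); total -4. So Fe + (-4) = 1−, giving Fe = +3.
The complex ion is anionic, so iron takes the -ate form ferrate(III).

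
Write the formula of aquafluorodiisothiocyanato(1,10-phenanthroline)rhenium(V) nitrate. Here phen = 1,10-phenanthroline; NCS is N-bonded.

Ligands: 1 1,10-phenanthroline (phen, neutral), 2 isothiocyanato (NCS, -1), 1 fluoro (F, -1), 1 aqua (H2O, neutral). Ligand charge sum = -3.
Charge balance with nitrate (-1) requires 1 complex ion per 2 nitrate.

[ReF(H2O)(NCS)2(phen)](NO3)2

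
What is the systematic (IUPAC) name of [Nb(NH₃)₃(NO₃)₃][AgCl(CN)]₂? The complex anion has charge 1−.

triamminetrinitratoniobium(V) chlorocyanoargentate(I)

Both ions are complex: the cation is named first with the plain metal name, the anion second with the -ate form; each ion's ligands are alphabetised independently.
The complex anion is given as 1−; its ligand charges sum to -2, so Ag = +1.
With 2 anions per cation, the cation must be 2×1 = 2+.
Cation: ligand charges sum to -3; for the ion to be 2+, Nb = +5.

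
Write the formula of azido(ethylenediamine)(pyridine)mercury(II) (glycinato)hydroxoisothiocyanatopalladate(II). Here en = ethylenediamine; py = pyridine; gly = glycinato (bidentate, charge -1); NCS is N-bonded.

Cation [Hg…]: ligand charges -1, Hg(II) ⇒ ion charge 1+.
Anion [Pd…]: ligand charges -3, Pd(II) ⇒ ion charge 1−.

[Hg(en)(N3)(py)][Pd(gly)(NCS)(OH)]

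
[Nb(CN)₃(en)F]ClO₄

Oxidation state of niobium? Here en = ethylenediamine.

+5

1 perchlorate outside the brackets (-1 each) → the complex ion is 1+.
Ligand charges: 1×en neutral; 3×CN = -3; 1×F = -1; sum -4.
Nb + (-4) = 1+ ⇒ Nb is +5.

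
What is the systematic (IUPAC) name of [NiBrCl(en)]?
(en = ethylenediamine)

There is no counter-ion, so the complex is neutral overall.
Ligand charges: 1×bromo (-1 each), 1×ethylenediamine (neutral), 1×chloro (-1 each); total -2. So Ni + (-2) = 0, giving Ni = +2.
Ligands are named alphabetically: bromo before chloro before ethylenediamine.

bromochloro(ethylenediamine)nickel(II)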